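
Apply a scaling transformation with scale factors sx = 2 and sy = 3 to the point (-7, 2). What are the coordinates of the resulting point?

Scaling matrix:
[[2, 0], [0, 3]]
Result: (-7 × 2, 2 × 3) = (-14, 6)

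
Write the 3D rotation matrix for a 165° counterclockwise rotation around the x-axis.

Rotation matrix for counterclockwise 165° around x-axis:
cos(165°) = -0.9659, sin(165°) = 0.2588
Result: [[1, 0, 0], [0, -0.9659, -0.2588], [0, 0.2588, -0.9659]]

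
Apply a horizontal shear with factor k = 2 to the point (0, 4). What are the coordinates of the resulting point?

Shear matrix for horizontal shear with factor k = 2:
[[1, 2], [0, 1]]
Result: (0, 4) → (8, 4)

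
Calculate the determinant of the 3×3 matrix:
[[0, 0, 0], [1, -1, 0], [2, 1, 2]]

Expansion along first row:
det = 0·det([[-1,0],[1,2]]) - 0·det([[1,0],[2,2]]) + 0·det([[1,-1],[2,1]])
    = 0·(-1·2 - 0·1) - 0·(1·2 - 0·2) + 0·(1·1 - -1·2)
    = 0·-2 - 0·2 + 0·3
    = 0 + 0 + 0 = 0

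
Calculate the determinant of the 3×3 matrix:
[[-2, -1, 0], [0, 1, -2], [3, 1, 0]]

Expansion along first row:
det = -2·det([[1,-2],[1,0]]) - -1·det([[0,-2],[3,0]]) + 0·det([[0,1],[3,1]])
    = -2·(1·0 - -2·1) - -1·(0·0 - -2·3) + 0·(0·1 - 1·3)
    = -2·2 - -1·6 + 0·-3
    = -4 + 6 + 0 = 2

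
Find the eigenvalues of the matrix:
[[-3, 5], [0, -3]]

Characteristic equation: det(A - λI) = 0
λ² - (trace)λ + (det) = 0
trace = -3 + -3 = -6, det = (-3)(-3) - (5)(0) = 9
λ² - (-6)λ + (9) = 0
λ = (-6 ± √((-6)² - 4·(9))) / 2 = (-6 ± √0) / 2
Solving: λ = -3, -3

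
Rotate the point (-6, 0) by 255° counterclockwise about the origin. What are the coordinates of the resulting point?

Rotation matrix for 255°: [[cos 255°, -sin 255°], [sin 255°, cos 255°]] ≈ [[-0.258819, 0.965926], [-0.965926, -0.258819]]
[[-0.258819, 0.965926], [-0.965926, -0.258819]] × [-6, 0]ᵀ ≈ [1.5529, 5.7956]ᵀ
Result: (1.5529, 5.7956)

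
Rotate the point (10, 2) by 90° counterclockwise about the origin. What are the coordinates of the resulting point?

Rotation matrix for 90°: [[cos 90°, -sin 90°], [sin 90°, cos 90°]] = [[0, -1], [1, 0]]
[[0, -1], [1, 0]] × [10, 2]ᵀ = [-2, 10]ᵀ
Result: (-2, 10)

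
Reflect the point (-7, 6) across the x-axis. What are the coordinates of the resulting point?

Reflection across x-axis: (-7, 6) → (-7, -6)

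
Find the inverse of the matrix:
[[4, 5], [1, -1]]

For [[a,b],[c,d]], inverse = (1/det)·[[d,-b],[-c,a]]
det = (4)(-1) - (5)(1) = -4 - 5 = -9
Inverse = (1/-9)·[[-1, -5], [-1, 4]]
= [[1/9, 5/9], [1/9, -4/9]]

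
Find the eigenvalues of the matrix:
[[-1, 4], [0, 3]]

Characteristic equation: det(A - λI) = 0
λ² - (trace)λ + (det) = 0
trace = -1 + 3 = 2, det = (-1)(3) - (4)(0) = -3
λ² - (2)λ + (-3) = 0
λ = (2 ± √((2)² - 4·(-3))) / 2 = (2 ± √16) / 2
Solving: λ = -1, 3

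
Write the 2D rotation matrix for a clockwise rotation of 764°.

Rotation matrix formula: [[cos θ, -sin θ], [sin θ, cos θ]]
A clockwise rotation by 764° is equivalent to a counterclockwise rotation by -764°.
For θ = -764°:
cos(-764°) = 0.7193
sin(-764°) = -0.6947
Result: [[0.7193, 0.6947], [-0.6947, 0.7193]]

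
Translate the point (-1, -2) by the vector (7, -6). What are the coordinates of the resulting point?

Translation by (7, -6) (homogeneous matrix [[1, 0, 7], [0, 1, -6], [0, 0, 1]]):
x' = -1 + 7 = 6
y' = -2 + -6 = -8
Result: (6, -8)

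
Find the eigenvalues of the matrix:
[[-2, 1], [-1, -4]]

Characteristic equation: det(A - λI) = 0
λ² - (trace)λ + (det) = 0
trace = -2 + -4 = -6, det = (-2)(-4) - (1)(-1) = 9
λ² - (-6)λ + (9) = 0
λ = (-6 ± √((-6)² - 4·(9))) / 2 = (-6 ± √0) / 2
Solving: λ = -3, -3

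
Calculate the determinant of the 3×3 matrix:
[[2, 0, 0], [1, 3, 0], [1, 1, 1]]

Expansion along first row:
det = 2·det([[3,0],[1,1]]) - 0·det([[1,0],[1,1]]) + 0·det([[1,3],[1,1]])
    = 2·(3·1 - 0·1) - 0·(1·1 - 0·1) + 0·(1·1 - 3·1)
    = 2·3 - 0·1 + 0·-2
    = 6 + 0 + 0 = 6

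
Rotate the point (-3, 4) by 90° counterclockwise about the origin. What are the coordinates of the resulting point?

Rotation matrix for 90°: [[cos 90°, -sin 90°], [sin 90°, cos 90°]] = [[0, -1], [1, 0]]
[[0, -1], [1, 0]] × [-3, 4]ᵀ = [-4, -3]ᵀ
Result: (-4, -3)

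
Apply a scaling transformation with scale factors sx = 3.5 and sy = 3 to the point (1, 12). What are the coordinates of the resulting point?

Scaling matrix:
[[3.50, 0], [0, 3]]
Result: (1 × 3.5, 12 × 3) = (3.5, 36)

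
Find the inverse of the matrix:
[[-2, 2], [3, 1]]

For [[a,b],[c,d]], inverse = (1/det)·[[d,-b],[-c,a]]
det = (-2)(1) - (2)(3) = -2 - 6 = -8
Inverse = (1/-8)·[[1, -2], [-3, -2]]
= [[-1/8, 1/4], [3/8, 1/4]]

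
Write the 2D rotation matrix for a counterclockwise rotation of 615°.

Rotation matrix formula: [[cos θ, -sin θ], [sin θ, cos θ]]
For θ = 615°:
cos(615°) = -0.2588
sin(615°) = -0.9659
Result: [[-0.2588, 0.9659], [-0.9659, -0.2588]]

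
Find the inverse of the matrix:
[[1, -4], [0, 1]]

For [[a,b],[c,d]], inverse = (1/det)·[[d,-b],[-c,a]]
det = (1)(1) - (-4)(0) = 1 - 0 = 1
Inverse = [[1, 4], [0, 1]]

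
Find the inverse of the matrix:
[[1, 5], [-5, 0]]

For [[a,b],[c,d]], inverse = (1/det)·[[d,-b],[-c,a]]
det = (1)(0) - (5)(-5) = 0 - -25 = 25
Inverse = (1/25)·[[0, -5], [5, 1]]
= [[0, -1/5], [1/5, 1/25]]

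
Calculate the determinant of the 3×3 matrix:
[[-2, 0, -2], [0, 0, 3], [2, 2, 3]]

Expansion along first row:
det = -2·det([[0,3],[2,3]]) - 0·det([[0,3],[2,3]]) + -2·det([[0,0],[2,2]])
    = -2·(0·3 - 3·2) - 0·(0·3 - 3·2) + -2·(0·2 - 0·2)
    = -2·-6 - 0·-6 + -2·0
    = 12 + 0 + 0 = 12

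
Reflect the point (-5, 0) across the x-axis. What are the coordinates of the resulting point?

Reflection across x-axis: (-5, 0) → (-5, 0)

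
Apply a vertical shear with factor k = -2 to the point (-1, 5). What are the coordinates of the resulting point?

Shear matrix for vertical shear with factor k = -2:
[[1, 0], [-2, 1]]
Result: (-1, 5) → (-1, 7)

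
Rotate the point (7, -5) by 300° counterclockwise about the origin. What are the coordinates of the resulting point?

Rotation matrix for 300°: [[cos 300°, -sin 300°], [sin 300°, cos 300°]] ≈ [[0.500000, 0.866025], [-0.866025, 0.500000]]
[[0.500000, 0.866025], [-0.866025, 0.500000]] × [7, -5]ᵀ ≈ [-0.8301, -8.5622]ᵀ
Result: (-0.8301, -8.5622)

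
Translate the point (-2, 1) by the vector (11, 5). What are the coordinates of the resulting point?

Translation by (11, 5) (homogeneous matrix [[1, 0, 11], [0, 1, 5], [0, 0, 1]]):
x' = -2 + 11 = 9
y' = 1 + 5 = 6
Result: (9, 6)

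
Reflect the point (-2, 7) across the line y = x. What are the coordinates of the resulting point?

Reflection across line y = x: (-2, 7) → (7, -2)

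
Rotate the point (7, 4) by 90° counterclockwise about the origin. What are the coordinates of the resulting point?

Rotation matrix for 90°: [[cos 90°, -sin 90°], [sin 90°, cos 90°]] = [[0, -1], [1, 0]]
[[0, -1], [1, 0]] × [7, 4]ᵀ = [-4, 7]ᵀ
Result: (-4, 7)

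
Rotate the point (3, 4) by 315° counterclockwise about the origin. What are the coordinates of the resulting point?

Rotation matrix for 315°: [[cos 315°, -sin 315°], [sin 315°, cos 315°]] ≈ [[0.707107, 0.707107], [-0.707107, 0.707107]]
[[0.707107, 0.707107], [-0.707107, 0.707107]] × [3, 4]ᵀ ≈ [4.9497, 0.7071]ᵀ
Result: (4.9497, 0.7071)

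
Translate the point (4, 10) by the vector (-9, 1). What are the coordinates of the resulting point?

Translation by (-9, 1) (homogeneous matrix [[1, 0, -9], [0, 1, 1], [0, 0, 1]]):
x' = 4 + -9 = -5
y' = 10 + 1 = 11
Result: (-5, 11)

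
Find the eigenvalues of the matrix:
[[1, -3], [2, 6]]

Characteristic equation: det(A - λI) = 0
λ² - (trace)λ + (det) = 0
trace = 1 + 6 = 7, det = (1)(6) - (-3)(2) = 12
λ² - (7)λ + (12) = 0
λ = (7 ± √((7)² - 4·(12))) / 2 = (7 ± √1) / 2
Solving: λ = 3, 4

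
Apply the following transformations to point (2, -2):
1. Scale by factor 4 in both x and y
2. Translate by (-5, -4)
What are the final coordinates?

Step 1: Scale (2, -2) by 4 → (8, -8)
Step 2: Translate by (-5, -4) → (3, -12)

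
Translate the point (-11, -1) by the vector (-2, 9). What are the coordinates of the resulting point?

Translation by (-2, 9) (homogeneous matrix [[1, 0, -2], [0, 1, 9], [0, 0, 1]]):
x' = -11 + -2 = -13
y' = -1 + 9 = 8
Result: (-13, 8)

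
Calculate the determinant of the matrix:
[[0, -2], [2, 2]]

For a 2×2 matrix [[a, b], [c, d]], det = ad - bc
det = (0)(2) - (-2)(2) = 0 - -4 = 4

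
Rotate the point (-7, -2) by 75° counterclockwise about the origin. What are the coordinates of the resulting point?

Rotation matrix for 75°: [[cos 75°, -sin 75°], [sin 75°, cos 75°]] ≈ [[0.258819, -0.965926], [0.965926, 0.258819]]
[[0.258819, -0.965926], [0.965926, 0.258819]] × [-7, -2]ᵀ ≈ [0.1201, -7.2791]ᵀ
Result: (0.1201, -7.2791)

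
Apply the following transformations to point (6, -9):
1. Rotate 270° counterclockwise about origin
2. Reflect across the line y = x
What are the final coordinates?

Step 1: Rotate 270° → (-9, -6)
Step 2: Reflect across line y = x → (-6, -9)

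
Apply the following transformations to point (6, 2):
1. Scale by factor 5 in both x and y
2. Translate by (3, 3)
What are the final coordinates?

Step 1: Scale (6, 2) by 5 → (30, 10)
Step 2: Translate by (3, 3) → (33, 13)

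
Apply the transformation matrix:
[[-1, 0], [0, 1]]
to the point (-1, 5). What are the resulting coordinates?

Matrix multiplication:
[[-1, 0], [0, 1]] × [-1, 5]ᵀ
= [(-1)(-1) + (0)(5), (0)(-1) + (1)(5)]ᵀ
= [1, 5]ᵀ
Result: (1, 5)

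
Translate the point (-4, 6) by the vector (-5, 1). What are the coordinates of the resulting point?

Translation by (-5, 1) (homogeneous matrix [[1, 0, -5], [0, 1, 1], [0, 0, 1]]):
x' = -4 + -5 = -9
y' = 6 + 1 = 7
Result: (-9, 7)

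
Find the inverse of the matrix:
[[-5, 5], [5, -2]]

For [[a,b],[c,d]], inverse = (1/det)·[[d,-b],[-c,a]]
det = (-5)(-2) - (5)(5) = 10 - 25 = -15
Inverse = (1/-15)·[[-2, -5], [-5, -5]]
= [[2/15, 1/3], [1/3, 1/3]]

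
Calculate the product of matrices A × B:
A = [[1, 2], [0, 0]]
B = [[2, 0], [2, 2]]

Matrix multiplication:
C[0][0] = 1×2 + 2×2 = 6
C[0][1] = 1×0 + 2×2 = 4
C[1][0] = 0×2 + 0×2 = 0
C[1][1] = 0×0 + 0×2 = 0
Result: [[6, 4], [0, 0]]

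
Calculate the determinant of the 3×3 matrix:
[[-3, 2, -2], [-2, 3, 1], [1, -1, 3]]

Expansion along first row:
det = -3·det([[3,1],[-1,3]]) - 2·det([[-2,1],[1,3]]) + -2·det([[-2,3],[1,-1]])
    = -3·(3·3 - 1·-1) - 2·(-2·3 - 1·1) + -2·(-2·-1 - 3·1)
    = -3·10 - 2·-7 + -2·-1
    = -30 + 14 + 2 = -14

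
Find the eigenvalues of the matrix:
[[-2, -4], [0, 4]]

Characteristic equation: det(A - λI) = 0
λ² - (trace)λ + (det) = 0
trace = -2 + 4 = 2, det = (-2)(4) - (-4)(0) = -8
λ² - (2)λ + (-8) = 0
λ = (2 ± √((2)² - 4·(-8))) / 2 = (2 ± √36) / 2
Solving: λ = -2, 4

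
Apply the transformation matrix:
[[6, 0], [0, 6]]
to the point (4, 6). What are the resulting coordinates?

Matrix multiplication:
[[6, 0], [0, 6]] × [4, 6]ᵀ
= [(6)(4) + (0)(6), (0)(4) + (6)(6)]ᵀ
= [24, 36]ᵀ
Result: (24, 36)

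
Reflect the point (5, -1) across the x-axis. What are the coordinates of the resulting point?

Reflection across x-axis: (5, -1) → (5, 1)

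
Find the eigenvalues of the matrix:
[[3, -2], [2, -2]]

Characteristic equation: det(A - λI) = 0
λ² - (trace)λ + (det) = 0
trace = 3 + -2 = 1, det = (3)(-2) - (-2)(2) = -2
λ² - (1)λ + (-2) = 0
λ = (1 ± √((1)² - 4·(-2))) / 2 = (1 ± √9) / 2
Solving: λ = -1, 2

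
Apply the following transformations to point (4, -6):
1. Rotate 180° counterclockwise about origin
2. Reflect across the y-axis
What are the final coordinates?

Step 1: Rotate 180° → (-4, 6)
Step 2: Reflect across y-axis → (4, 6)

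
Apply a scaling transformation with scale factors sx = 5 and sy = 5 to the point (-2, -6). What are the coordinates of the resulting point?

Scaling matrix:
[[5, 0], [0, 5]]
Result: (-2 × 5, -6 × 5) = (-10, -30)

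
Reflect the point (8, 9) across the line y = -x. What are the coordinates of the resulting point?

Reflection across line y = -x: (8, 9) → (-9, -8)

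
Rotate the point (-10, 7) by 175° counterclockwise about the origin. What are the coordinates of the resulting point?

Rotation matrix for 175°: [[cos 175°, -sin 175°], [sin 175°, cos 175°]] ≈ [[-0.996195, -0.087156], [0.087156, -0.996195]]
[[-0.996195, -0.087156], [0.087156, -0.996195]] × [-10, 7]ᵀ ≈ [9.3519, -7.8449]ᵀ
Result: (9.3519, -7.8449)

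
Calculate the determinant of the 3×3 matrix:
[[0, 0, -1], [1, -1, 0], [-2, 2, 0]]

Expansion along first row:
det = 0·det([[-1,0],[2,0]]) - 0·det([[1,0],[-2,0]]) + -1·det([[1,-1],[-2,2]])
    = 0·(-1·0 - 0·2) - 0·(1·0 - 0·-2) + -1·(1·2 - -1·-2)
    = 0·0 - 0·0 + -1·0
    = 0 + 0 + 0 = 0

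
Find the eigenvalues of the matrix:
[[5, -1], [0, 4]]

Characteristic equation: det(A - λI) = 0
λ² - (trace)λ + (det) = 0
trace = 5 + 4 = 9, det = (5)(4) - (-1)(0) = 20
λ² - (9)λ + (20) = 0
λ = (9 ± √((9)² - 4·(20))) / 2 = (9 ± √1) / 2
Solving: λ = 4, 5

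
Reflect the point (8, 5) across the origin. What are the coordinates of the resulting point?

Reflection across origin: (8, 5) → (-8, -5)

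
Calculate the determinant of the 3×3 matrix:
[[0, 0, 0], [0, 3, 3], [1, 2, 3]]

Expansion along first row:
det = 0·det([[3,3],[2,3]]) - 0·det([[0,3],[1,3]]) + 0·det([[0,3],[1,2]])
    = 0·(3·3 - 3·2) - 0·(0·3 - 3·1) + 0·(0·2 - 3·1)
    = 0·3 - 0·-3 + 0·-3
    = 0 + 0 + 0 = 0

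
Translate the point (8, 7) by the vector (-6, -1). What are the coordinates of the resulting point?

Translation by (-6, -1) (homogeneous matrix [[1, 0, -6], [0, 1, -1], [0, 0, 1]]):
x' = 8 + -6 = 2
y' = 7 + -1 = 6
Result: (2, 6)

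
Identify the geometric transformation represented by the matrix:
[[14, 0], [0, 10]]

This matrix represents: non-uniform scaling by sx = 14, sy = 10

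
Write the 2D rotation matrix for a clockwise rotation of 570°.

Rotation matrix formula: [[cos θ, -sin θ], [sin θ, cos θ]]
A clockwise rotation by 570° is equivalent to a counterclockwise rotation by -570°.
For θ = -570°:
cos(-570°) = -√3/2
sin(-570°) = 1/2
Result: [[-√3/2, -1/2], [1/2, -√3/2]]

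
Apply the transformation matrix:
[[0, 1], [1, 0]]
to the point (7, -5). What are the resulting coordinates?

Matrix multiplication:
[[0, 1], [1, 0]] × [7, -5]ᵀ
= [(0)(7) + (1)(-5), (1)(7) + (0)(-5)]ᵀ
= [-5, 7]ᵀ
Result: (-5, 7)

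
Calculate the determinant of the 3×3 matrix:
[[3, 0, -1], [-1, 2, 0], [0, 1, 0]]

Expansion along first row:
det = 3·det([[2,0],[1,0]]) - 0·det([[-1,0],[0,0]]) + -1·det([[-1,2],[0,1]])
    = 3·(2·0 - 0·1) - 0·(-1·0 - 0·0) + -1·(-1·1 - 2·0)
    = 3·0 - 0·0 + -1·-1
    = 0 + 0 + 1 = 1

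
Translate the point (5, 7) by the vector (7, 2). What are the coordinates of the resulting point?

Translation by (7, 2) (homogeneous matrix [[1, 0, 7], [0, 1, 2], [0, 0, 1]]):
x' = 5 + 7 = 12
y' = 7 + 2 = 9
Result: (12, 9)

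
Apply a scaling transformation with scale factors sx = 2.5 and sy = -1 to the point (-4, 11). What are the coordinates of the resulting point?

Scaling matrix:
[[2.50, 0], [0, -1]]
Result: (-4 × 2.5, 11 × -1) = (-10, -11)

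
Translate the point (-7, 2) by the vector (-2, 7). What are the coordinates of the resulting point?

Translation by (-2, 7) (homogeneous matrix [[1, 0, -2], [0, 1, 7], [0, 0, 1]]):
x' = -7 + -2 = -9
y' = 2 + 7 = 9
Result: (-9, 9)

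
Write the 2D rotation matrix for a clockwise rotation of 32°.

Rotation matrix formula: [[cos θ, -sin θ], [sin θ, cos θ]]
A clockwise rotation by 32° is equivalent to a counterclockwise rotation by -32°.
For θ = -32°:
cos(-32°) = 0.8480
sin(-32°) = -0.5299
Result: [[0.8480, 0.5299], [-0.5299, 0.8480]]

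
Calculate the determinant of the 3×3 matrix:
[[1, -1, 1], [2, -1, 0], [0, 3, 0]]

Expansion along first row:
det = 1·det([[-1,0],[3,0]]) - -1·det([[2,0],[0,0]]) + 1·det([[2,-1],[0,3]])
    = 1·(-1·0 - 0·3) - -1·(2·0 - 0·0) + 1·(2·3 - -1·0)
    = 1·0 - -1·0 + 1·6
    = 0 + 0 + 6 = 6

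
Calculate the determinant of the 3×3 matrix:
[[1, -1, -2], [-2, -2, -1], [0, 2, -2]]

Expansion along first row:
det = 1·det([[-2,-1],[2,-2]]) - -1·det([[-2,-1],[0,-2]]) + -2·det([[-2,-2],[0,2]])
    = 1·(-2·-2 - -1·2) - -1·(-2·-2 - -1·0) + -2·(-2·2 - -2·0)
    = 1·6 - -1·4 + -2·-4
    = 6 + 4 + 8 = 18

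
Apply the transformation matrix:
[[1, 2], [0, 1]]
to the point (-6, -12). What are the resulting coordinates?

Matrix multiplication:
[[1, 2], [0, 1]] × [-6, -12]ᵀ
= [(1)(-6) + (2)(-12), (0)(-6) + (1)(-12)]ᵀ
= [-30, -12]ᵀ
Result: (-30, -12)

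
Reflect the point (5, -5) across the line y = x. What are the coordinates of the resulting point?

Reflection across line y = x: (5, -5) → (-5, 5)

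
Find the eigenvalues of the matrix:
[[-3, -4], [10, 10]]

Characteristic equation: det(A - λI) = 0
λ² - (trace)λ + (det) = 0
trace = -3 + 10 = 7, det = (-3)(10) - (-4)(10) = 10
λ² - (7)λ + (10) = 0
λ = (7 ± √((7)² - 4·(10))) / 2 = (7 ± √9) / 2
Solving: λ = 2, 5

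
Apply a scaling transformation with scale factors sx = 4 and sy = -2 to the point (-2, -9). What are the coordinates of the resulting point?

Scaling matrix:
[[4, 0], [0, -2]]
Result: (-2 × 4, -9 × -2) = (-8, 18)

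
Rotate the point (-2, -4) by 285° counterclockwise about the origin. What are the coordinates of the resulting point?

Rotation matrix for 285°: [[cos 285°, -sin 285°], [sin 285°, cos 285°]] ≈ [[0.258819, 0.965926], [-0.965926, 0.258819]]
[[0.258819, 0.965926], [-0.965926, 0.258819]] × [-2, -4]ᵀ ≈ [-4.3813, 0.8966]ᵀ
Result: (-4.3813, 0.8966)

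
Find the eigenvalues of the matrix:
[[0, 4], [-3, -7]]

Characteristic equation: det(A - λI) = 0
λ² - (trace)λ + (det) = 0
trace = 0 + -7 = -7, det = (0)(-7) - (4)(-3) = 12
λ² - (-7)λ + (12) = 0
λ = (-7 ± √((-7)² - 4·(12))) / 2 = (-7 ± √1) / 2
Solving: λ = -4, -3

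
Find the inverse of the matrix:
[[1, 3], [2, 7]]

For [[a,b],[c,d]], inverse = (1/det)·[[d,-b],[-c,a]]
det = (1)(7) - (3)(2) = 7 - 6 = 1
Inverse = [[7, -3], [-2, 1]]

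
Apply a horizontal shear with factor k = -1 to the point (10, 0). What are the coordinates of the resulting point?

Shear matrix for horizontal shear with factor k = -1:
[[1, -1], [0, 1]]
Result: (10, 0) → (10, 0)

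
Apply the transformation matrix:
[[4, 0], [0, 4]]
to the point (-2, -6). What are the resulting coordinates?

Matrix multiplication:
[[4, 0], [0, 4]] × [-2, -6]ᵀ
= [(4)(-2) + (0)(-6), (0)(-2) + (4)(-6)]ᵀ
= [-8, -24]ᵀ
Result: (-8, -24)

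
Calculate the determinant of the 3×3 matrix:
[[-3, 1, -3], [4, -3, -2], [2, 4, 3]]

Expansion along first row:
det = -3·det([[-3,-2],[4,3]]) - 1·det([[4,-2],[2,3]]) + -3·det([[4,-3],[2,4]])
    = -3·(-3·3 - -2·4) - 1·(4·3 - -2·2) + -3·(4·4 - -3·2)
    = -3·-1 - 1·16 + -3·22
    = 3 + -16 + -66 = -79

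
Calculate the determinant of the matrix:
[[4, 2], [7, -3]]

For a 2×2 matrix [[a, b], [c, d]], det = ad - bc
det = (4)(-3) - (2)(7) = -12 - 14 = -26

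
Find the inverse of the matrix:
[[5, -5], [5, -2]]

For [[a,b],[c,d]], inverse = (1/det)·[[d,-b],[-c,a]]
det = (5)(-2) - (-5)(5) = -10 - -25 = 15
Inverse = (1/15)·[[-2, 5], [-5, 5]]
= [[-2/15, 1/3], [-1/3, 1/3]]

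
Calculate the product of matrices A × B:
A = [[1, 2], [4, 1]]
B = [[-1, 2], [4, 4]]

Matrix multiplication:
C[0][0] = 1×-1 + 2×4 = 7
C[0][1] = 1×2 + 2×4 = 10
C[1][0] = 4×-1 + 1×4 = 0
C[1][1] = 4×2 + 1×4 = 12
Result: [[7, 10], [0, 12]]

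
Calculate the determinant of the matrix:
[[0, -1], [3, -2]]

For a 2×2 matrix [[a, b], [c, d]], det = ad - bc
det = (0)(-2) - (-1)(3) = 0 - -3 = 3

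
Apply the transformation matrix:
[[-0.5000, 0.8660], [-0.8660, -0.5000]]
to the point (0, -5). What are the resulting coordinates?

Matrix multiplication:
[[-0.5000, 0.8660], [-0.8660, -0.5000]] × [0, -5]ᵀ
= [(-0.5000)(0) + (0.8660)(-5), (-0.8660)(0) + (-0.5000)(-5)]ᵀ
= [-4.3300, 2.5000]ᵀ
Result: (-4.3300, 2.5000)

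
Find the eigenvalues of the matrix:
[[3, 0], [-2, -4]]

Characteristic equation: det(A - λI) = 0
λ² - (trace)λ + (det) = 0
trace = 3 + -4 = -1, det = (3)(-4) - (0)(-2) = -12
λ² - (-1)λ + (-12) = 0
λ = (-1 ± √((-1)² - 4·(-12))) / 2 = (-1 ± √49) / 2
Solving: λ = -4, 3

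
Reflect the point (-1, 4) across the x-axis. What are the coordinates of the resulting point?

Reflection across x-axis: (-1, 4) → (-1, -4)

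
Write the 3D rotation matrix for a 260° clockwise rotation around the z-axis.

Rotation matrix for clockwise 260° around z-axis:
A clockwise rotation by 260° is a counterclockwise rotation by -260°.
cos(-260°) = -0.1736, sin(-260°) = 0.9848
Result: [[-0.1736, -0.9848, 0], [0.9848, -0.1736, 0], [0, 0, 1]]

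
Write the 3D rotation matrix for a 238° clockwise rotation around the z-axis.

Rotation matrix for clockwise 238° around z-axis:
A clockwise rotation by 238° is a counterclockwise rotation by -238°.
cos(-238°) = -0.5299, sin(-238°) = 0.8480
Result: [[-0.5299, -0.8480, 0], [0.8480, -0.5299, 0], [0, 0, 1]]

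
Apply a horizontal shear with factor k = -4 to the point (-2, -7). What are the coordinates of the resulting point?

Shear matrix for horizontal shear with factor k = -4:
[[1, -4], [0, 1]]
Result: (-2, -7) → (26, -7)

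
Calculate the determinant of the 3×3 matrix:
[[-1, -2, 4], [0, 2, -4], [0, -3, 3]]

Expansion along first row:
det = -1·det([[2,-4],[-3,3]]) - -2·det([[0,-4],[0,3]]) + 4·det([[0,2],[0,-3]])
    = -1·(2·3 - -4·-3) - -2·(0·3 - -4·0) + 4·(0·-3 - 2·0)
    = -1·-6 - -2·0 + 4·0
    = 6 + 0 + 0 = 6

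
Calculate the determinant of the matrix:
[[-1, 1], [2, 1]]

For a 2×2 matrix [[a, b], [c, d]], det = ad - bc
det = (-1)(1) - (1)(2) = -1 - 2 = -3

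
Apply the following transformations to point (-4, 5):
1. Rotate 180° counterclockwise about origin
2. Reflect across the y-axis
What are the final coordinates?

Step 1: Rotate 180° → (4, -5)
Step 2: Reflect across y-axis → (-4, -5)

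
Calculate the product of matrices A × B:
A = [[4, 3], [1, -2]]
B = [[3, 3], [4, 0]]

Matrix multiplication:
C[0][0] = 4×3 + 3×4 = 24
C[0][1] = 4×3 + 3×0 = 12
C[1][0] = 1×3 + -2×4 = -5
C[1][1] = 1×3 + -2×0 = 3
Result: [[24, 12], [-5, 3]]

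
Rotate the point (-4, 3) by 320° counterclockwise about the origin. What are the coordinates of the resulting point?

Rotation matrix for 320°: [[cos 320°, -sin 320°], [sin 320°, cos 320°]] ≈ [[0.766044, 0.642788], [-0.642788, 0.766044]]
[[0.766044, 0.642788], [-0.642788, 0.766044]] × [-4, 3]ᵀ ≈ [-1.1358, 4.8693]ᵀ
Result: (-1.1358, 4.8693)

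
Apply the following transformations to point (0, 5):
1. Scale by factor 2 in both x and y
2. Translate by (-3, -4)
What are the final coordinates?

Step 1: Scale (0, 5) by 2 → (0, 10)
Step 2: Translate by (-3, -4) → (-3, 6)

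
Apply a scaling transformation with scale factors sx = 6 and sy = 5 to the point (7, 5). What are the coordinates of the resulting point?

Scaling matrix:
[[6, 0], [0, 5]]
Result: (7 × 6, 5 × 5) = (42, 25)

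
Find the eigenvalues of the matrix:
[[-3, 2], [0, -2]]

Characteristic equation: det(A - λI) = 0
λ² - (trace)λ + (det) = 0
trace = -3 + -2 = -5, det = (-3)(-2) - (2)(0) = 6
λ² - (-5)λ + (6) = 0
λ = (-5 ± √((-5)² - 4·(6))) / 2 = (-5 ± √1) / 2
Solving: λ = -3, -2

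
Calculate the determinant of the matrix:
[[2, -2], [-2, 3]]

For a 2×2 matrix [[a, b], [c, d]], det = ad - bc
det = (2)(3) - (-2)(-2) = 6 - 4 = 2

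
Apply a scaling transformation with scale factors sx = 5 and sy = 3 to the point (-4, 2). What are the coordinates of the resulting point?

Scaling matrix:
[[5, 0], [0, 3]]
Result: (-4 × 5, 2 × 3) = (-20, 6)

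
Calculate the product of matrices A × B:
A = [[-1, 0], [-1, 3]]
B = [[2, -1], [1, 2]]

Matrix multiplication:
C[0][0] = -1×2 + 0×1 = -2
C[0][1] = -1×-1 + 0×2 = 1
C[1][0] = -1×2 + 3×1 = 1
C[1][1] = -1×-1 + 3×2 = 7
Result: [[-2, 1], [1, 7]]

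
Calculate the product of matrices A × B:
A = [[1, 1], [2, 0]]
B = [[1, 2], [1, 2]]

Matrix multiplication:
C[0][0] = 1×1 + 1×1 = 2
C[0][1] = 1×2 + 1×2 = 4
C[1][0] = 2×1 + 0×1 = 2
C[1][1] = 2×2 + 0×2 = 4
Result: [[2, 4], [2, 4]]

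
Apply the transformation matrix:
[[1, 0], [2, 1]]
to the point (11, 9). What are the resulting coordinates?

Matrix multiplication:
[[1, 0], [2, 1]] × [11, 9]ᵀ
= [(1)(11) + (0)(9), (2)(11) + (1)(9)]ᵀ
= [11, 31]ᵀ
Result: (11, 31)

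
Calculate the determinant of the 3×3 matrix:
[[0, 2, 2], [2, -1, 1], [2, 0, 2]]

Expansion along first row:
det = 0·det([[-1,1],[0,2]]) - 2·det([[2,1],[2,2]]) + 2·det([[2,-1],[2,0]])
    = 0·(-1·2 - 1·0) - 2·(2·2 - 1·2) + 2·(2·0 - -1·2)
    = 0·-2 - 2·2 + 2·2
    = 0 + -4 + 4 = 0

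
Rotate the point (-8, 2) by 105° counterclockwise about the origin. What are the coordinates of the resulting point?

Rotation matrix for 105°: [[cos 105°, -sin 105°], [sin 105°, cos 105°]] ≈ [[-0.258819, -0.965926], [0.965926, -0.258819]]
[[-0.258819, -0.965926], [0.965926, -0.258819]] × [-8, 2]ᵀ ≈ [0.1387, -8.2450]ᵀ
Result: (0.1387, -8.2450)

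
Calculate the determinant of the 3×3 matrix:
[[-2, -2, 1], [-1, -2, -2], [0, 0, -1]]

Expansion along first row:
det = -2·det([[-2,-2],[0,-1]]) - -2·det([[-1,-2],[0,-1]]) + 1·det([[-1,-2],[0,0]])
    = -2·(-2·-1 - -2·0) - -2·(-1·-1 - -2·0) + 1·(-1·0 - -2·0)
    = -2·2 - -2·1 + 1·0
    = -4 + 2 + 0 = -2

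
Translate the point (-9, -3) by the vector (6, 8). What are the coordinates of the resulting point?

Translation by (6, 8) (homogeneous matrix [[1, 0, 6], [0, 1, 8], [0, 0, 1]]):
x' = -9 + 6 = -3
y' = -3 + 8 = 5
Result: (-3, 5)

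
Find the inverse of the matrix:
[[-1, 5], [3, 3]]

For [[a,b],[c,d]], inverse = (1/det)·[[d,-b],[-c,a]]
det = (-1)(3) - (5)(3) = -3 - 15 = -18
Inverse = (1/-18)·[[3, -5], [-3, -1]]
= [[-1/6, 5/18], [1/6, 1/18]]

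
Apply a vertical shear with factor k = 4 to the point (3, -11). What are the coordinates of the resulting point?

Shear matrix for vertical shear with factor k = 4:
[[1, 0], [4, 1]]
Result: (3, -11) → (3, 1)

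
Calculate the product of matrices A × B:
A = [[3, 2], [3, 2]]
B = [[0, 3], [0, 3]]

Matrix multiplication:
C[0][0] = 3×0 + 2×0 = 0
C[0][1] = 3×3 + 2×3 = 15
C[1][0] = 3×0 + 2×0 = 0
C[1][1] = 3×3 + 2×3 = 15
Result: [[0, 15], [0, 15]]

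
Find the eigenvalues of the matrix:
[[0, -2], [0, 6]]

Characteristic equation: det(A - λI) = 0
λ² - (trace)λ + (det) = 0
trace = 0 + 6 = 6, det = (0)(6) - (-2)(0) = 0
λ² - (6)λ + (0) = 0
λ = (6 ± √((6)² - 4·(0))) / 2 = (6 ± √36) / 2
Solving: λ = 0, 6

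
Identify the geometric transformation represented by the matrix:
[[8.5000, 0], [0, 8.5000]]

This matrix represents: uniform scaling by factor 8.5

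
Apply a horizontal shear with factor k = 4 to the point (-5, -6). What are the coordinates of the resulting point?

Shear matrix for horizontal shear with factor k = 4:
[[1, 4], [0, 1]]
Result: (-5, -6) → (-29, -6)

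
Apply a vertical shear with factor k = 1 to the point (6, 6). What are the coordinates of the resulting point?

Shear matrix for vertical shear with factor k = 1:
[[1, 0], [1, 1]]
Result: (6, 6) → (6, 12)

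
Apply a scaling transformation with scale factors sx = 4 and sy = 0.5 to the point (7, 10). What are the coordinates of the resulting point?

Scaling matrix:
[[4, 0], [0, 0.50]]
Result: (7 × 4, 10 × 0.5) = (28, 5)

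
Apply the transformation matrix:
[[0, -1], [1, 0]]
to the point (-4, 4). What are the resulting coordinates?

Matrix multiplication:
[[0, -1], [1, 0]] × [-4, 4]ᵀ
= [(0)(-4) + (-1)(4), (1)(-4) + (0)(4)]ᵀ
= [-4, -4]ᵀ
Result: (-4, -4)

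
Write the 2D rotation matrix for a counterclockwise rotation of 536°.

Rotation matrix formula: [[cos θ, -sin θ], [sin θ, cos θ]]
For θ = 536°:
cos(536°) = -0.9976
sin(536°) = 0.0698
Result: [[-0.9976, -0.0698], [0.0698, -0.9976]]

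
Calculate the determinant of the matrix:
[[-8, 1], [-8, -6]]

For a 2×2 matrix [[a, b], [c, d]], det = ad - bc
det = (-8)(-6) - (1)(-8) = 48 - -8 = 56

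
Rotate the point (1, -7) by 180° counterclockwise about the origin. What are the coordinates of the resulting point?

Rotation matrix for 180°: [[cos 180°, -sin 180°], [sin 180°, cos 180°]] = [[-1, 0], [0, -1]]
[[-1, 0], [0, -1]] × [1, -7]ᵀ = [-1, 7]ᵀ
Result: (-1, 7)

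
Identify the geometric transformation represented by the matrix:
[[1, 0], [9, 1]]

This matrix represents: vertical shear with factor 9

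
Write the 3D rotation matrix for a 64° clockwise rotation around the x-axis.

Rotation matrix for clockwise 64° around x-axis:
A clockwise rotation by 64° is a counterclockwise rotation by -64°.
cos(-64°) = 0.4384, sin(-64°) = -0.8988
Result: [[1, 0, 0], [0, 0.4384, 0.8988], [0, -0.8988, 0.4384]]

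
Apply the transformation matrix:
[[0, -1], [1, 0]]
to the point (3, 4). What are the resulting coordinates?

Matrix multiplication:
[[0, -1], [1, 0]] × [3, 4]ᵀ
= [(0)(3) + (-1)(4), (1)(3) + (0)(4)]ᵀ
= [-4, 3]ᵀ
Result: (-4, 3)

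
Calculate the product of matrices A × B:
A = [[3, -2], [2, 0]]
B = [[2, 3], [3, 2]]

Matrix multiplication:
C[0][0] = 3×2 + -2×3 = 0
C[0][1] = 3×3 + -2×2 = 5
C[1][0] = 2×2 + 0×3 = 4
C[1][1] = 2×3 + 0×2 = 6
Result: [[0, 5], [4, 6]]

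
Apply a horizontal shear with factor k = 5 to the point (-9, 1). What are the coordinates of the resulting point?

Shear matrix for horizontal shear with factor k = 5:
[[1, 5], [0, 1]]
Result: (-9, 1) → (-4, 1)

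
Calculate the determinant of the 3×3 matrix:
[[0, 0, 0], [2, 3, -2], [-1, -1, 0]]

Expansion along first row:
det = 0·det([[3,-2],[-1,0]]) - 0·det([[2,-2],[-1,0]]) + 0·det([[2,3],[-1,-1]])
    = 0·(3·0 - -2·-1) - 0·(2·0 - -2·-1) + 0·(2·-1 - 3·-1)
    = 0·-2 - 0·-2 + 0·1
    = 0 + 0 + 0 = 0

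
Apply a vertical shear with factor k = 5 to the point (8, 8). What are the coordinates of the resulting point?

Shear matrix for vertical shear with factor k = 5:
[[1, 0], [5, 1]]
Result: (8, 8) → (8, 48)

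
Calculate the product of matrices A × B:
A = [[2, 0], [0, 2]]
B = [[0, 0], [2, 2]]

Matrix multiplication:
C[0][0] = 2×0 + 0×2 = 0
C[0][1] = 2×0 + 0×2 = 0
C[1][0] = 0×0 + 2×2 = 4
C[1][1] = 0×0 + 2×2 = 4
Result: [[0, 0], [4, 4]]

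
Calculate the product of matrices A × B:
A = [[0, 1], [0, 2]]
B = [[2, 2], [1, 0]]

Matrix multiplication:
C[0][0] = 0×2 + 1×1 = 1
C[0][1] = 0×2 + 1×0 = 0
C[1][0] = 0×2 + 2×1 = 2
C[1][1] = 0×2 + 2×0 = 0
Result: [[1, 0], [2, 0]]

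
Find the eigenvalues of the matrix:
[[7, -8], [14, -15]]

Characteristic equation: det(A - λI) = 0
λ² - (trace)λ + (det) = 0
trace = 7 + -15 = -8, det = (7)(-15) - (-8)(14) = 7
λ² - (-8)λ + (7) = 0
λ = (-8 ± √((-8)² - 4·(7))) / 2 = (-8 ± √36) / 2
Solving: λ = -7, -1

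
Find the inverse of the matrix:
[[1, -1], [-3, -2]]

For [[a,b],[c,d]], inverse = (1/det)·[[d,-b],[-c,a]]
det = (1)(-2) - (-1)(-3) = -2 - 3 = -5
Inverse = (1/-5)·[[-2, 1], [3, 1]]
= [[2/5, -1/5], [-3/5, -1/5]]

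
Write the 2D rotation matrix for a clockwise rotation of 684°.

Rotation matrix formula: [[cos θ, -sin θ], [sin θ, cos θ]]
A clockwise rotation by 684° is equivalent to a counterclockwise rotation by -684°.
For θ = -684°:
cos(-684°) = 0.8090
sin(-684°) = 0.5878
Result: [[0.8090, -0.5878], [0.5878, 0.8090]]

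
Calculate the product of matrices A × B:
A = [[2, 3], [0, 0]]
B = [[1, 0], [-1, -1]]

Matrix multiplication:
C[0][0] = 2×1 + 3×-1 = -1
C[0][1] = 2×0 + 3×-1 = -3
C[1][0] = 0×1 + 0×-1 = 0
C[1][1] = 0×0 + 0×-1 = 0
Result: [[-1, -3], [0, 0]]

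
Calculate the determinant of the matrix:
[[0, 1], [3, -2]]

For a 2×2 matrix [[a, b], [c, d]], det = ad - bc
det = (0)(-2) - (1)(3) = 0 - 3 = -3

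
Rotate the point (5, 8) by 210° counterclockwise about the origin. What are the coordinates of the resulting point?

Rotation matrix for 210°: [[cos 210°, -sin 210°], [sin 210°, cos 210°]] ≈ [[-0.866025, 0.500000], [-0.500000, -0.866025]]
[[-0.866025, 0.500000], [-0.500000, -0.866025]] × [5, 8]ᵀ ≈ [-0.3301, -9.4282]ᵀ
Result: (-0.3301, -9.4282)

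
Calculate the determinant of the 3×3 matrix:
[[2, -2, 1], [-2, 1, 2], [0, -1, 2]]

Expansion along first row:
det = 2·det([[1,2],[-1,2]]) - -2·det([[-2,2],[0,2]]) + 1·det([[-2,1],[0,-1]])
    = 2·(1·2 - 2·-1) - -2·(-2·2 - 2·0) + 1·(-2·-1 - 1·0)
    = 2·4 - -2·-4 + 1·2
    = 8 + -8 + 2 = 2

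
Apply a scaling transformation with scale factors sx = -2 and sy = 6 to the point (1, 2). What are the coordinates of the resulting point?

Scaling matrix:
[[-2, 0], [0, 6]]
Result: (1 × -2, 2 × 6) = (-2, 12)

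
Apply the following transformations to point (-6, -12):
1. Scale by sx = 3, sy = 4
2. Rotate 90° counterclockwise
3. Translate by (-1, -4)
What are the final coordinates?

Step 1: Scale → (-18, -48)
Step 2: Rotate 90° → (48, -18)
Step 3: Translate → (47, -22)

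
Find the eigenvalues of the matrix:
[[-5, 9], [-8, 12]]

Characteristic equation: det(A - λI) = 0
λ² - (trace)λ + (det) = 0
trace = -5 + 12 = 7, det = (-5)(12) - (9)(-8) = 12
λ² - (7)λ + (12) = 0
λ = (7 ± √((7)² - 4·(12))) / 2 = (7 ± √1) / 2
Solving: λ = 3, 4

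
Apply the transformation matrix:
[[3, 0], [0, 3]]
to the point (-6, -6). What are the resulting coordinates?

Matrix multiplication:
[[3, 0], [0, 3]] × [-6, -6]ᵀ
= [(3)(-6) + (0)(-6), (0)(-6) + (3)(-6)]ᵀ
= [-18, -18]ᵀ
Result: (-18, -18)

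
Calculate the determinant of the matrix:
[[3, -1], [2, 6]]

For a 2×2 matrix [[a, b], [c, d]], det = ad - bc
det = (3)(6) - (-1)(2) = 18 - -2 = 20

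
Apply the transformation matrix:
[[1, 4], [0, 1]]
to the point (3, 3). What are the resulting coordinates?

Matrix multiplication:
[[1, 4], [0, 1]] × [3, 3]ᵀ
= [(1)(3) + (4)(3), (0)(3) + (1)(3)]ᵀ
= [15, 3]ᵀ
Result: (15, 3)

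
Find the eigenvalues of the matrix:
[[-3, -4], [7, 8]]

Characteristic equation: det(A - λI) = 0
λ² - (trace)λ + (det) = 0
trace = -3 + 8 = 5, det = (-3)(8) - (-4)(7) = 4
λ² - (5)λ + (4) = 0
λ = (5 ± √((5)² - 4·(4))) / 2 = (5 ± √9) / 2
Solving: λ = 1, 4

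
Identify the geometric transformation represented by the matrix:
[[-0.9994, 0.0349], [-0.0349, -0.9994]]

This matrix represents: rotation by 182° counterclockwise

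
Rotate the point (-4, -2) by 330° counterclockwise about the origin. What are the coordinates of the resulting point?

Rotation matrix for 330°: [[cos 330°, -sin 330°], [sin 330°, cos 330°]] ≈ [[0.866025, 0.500000], [-0.500000, 0.866025]]
[[0.866025, 0.500000], [-0.500000, 0.866025]] × [-4, -2]ᵀ ≈ [-4.4641, 0.2679]ᵀ
Result: (-4.4641, 0.2679)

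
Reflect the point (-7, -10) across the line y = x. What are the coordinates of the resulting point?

Reflection across line y = x: (-7, -10) → (-10, -7)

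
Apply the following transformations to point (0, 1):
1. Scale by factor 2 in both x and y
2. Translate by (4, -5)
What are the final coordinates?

Step 1: Scale (0, 1) by 2 → (0, 2)
Step 2: Translate by (4, -5) → (4, -3)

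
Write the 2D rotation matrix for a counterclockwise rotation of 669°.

Rotation matrix formula: [[cos θ, -sin θ], [sin θ, cos θ]]
For θ = 669°:
cos(669°) = 0.6293
sin(669°) = -0.7771
Result: [[0.6293, 0.7771], [-0.7771, 0.6293]]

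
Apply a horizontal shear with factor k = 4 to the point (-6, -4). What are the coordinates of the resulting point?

Shear matrix for horizontal shear with factor k = 4:
[[1, 4], [0, 1]]
Result: (-6, -4) → (-22, -4)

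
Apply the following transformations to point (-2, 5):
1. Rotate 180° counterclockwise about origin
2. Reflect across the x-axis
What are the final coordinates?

Step 1: Rotate 180° → (2, -5)
Step 2: Reflect across x-axis → (2, 5)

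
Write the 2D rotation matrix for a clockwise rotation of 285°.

Rotation matrix formula: [[cos θ, -sin θ], [sin θ, cos θ]]
A clockwise rotation by 285° is equivalent to a counterclockwise rotation by -285°.
For θ = -285°:
cos(-285°) = 0.2588
sin(-285°) = 0.9659
Result: [[0.2588, -0.9659], [0.9659, 0.2588]]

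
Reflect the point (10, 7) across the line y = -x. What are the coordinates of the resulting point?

Reflection across line y = -x: (10, 7) → (-7, -10)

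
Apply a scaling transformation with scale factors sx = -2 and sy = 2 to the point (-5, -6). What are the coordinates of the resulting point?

Scaling matrix:
[[-2, 0], [0, 2]]
Result: (-5 × -2, -6 × 2) = (10, -12)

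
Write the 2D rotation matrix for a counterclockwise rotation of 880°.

Rotation matrix formula: [[cos θ, -sin θ], [sin θ, cos θ]]
For θ = 880°:
cos(880°) = -0.9397
sin(880°) = 0.3420
Result: [[-0.9397, -0.3420], [0.3420, -0.9397]]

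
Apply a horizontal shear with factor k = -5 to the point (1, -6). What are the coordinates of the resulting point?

Shear matrix for horizontal shear with factor k = -5:
[[1, -5], [0, 1]]
Result: (1, -6) → (31, -6)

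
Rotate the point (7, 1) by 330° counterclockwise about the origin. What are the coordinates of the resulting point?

Rotation matrix for 330°: [[cos 330°, -sin 330°], [sin 330°, cos 330°]] ≈ [[0.866025, 0.500000], [-0.500000, 0.866025]]
[[0.866025, 0.500000], [-0.500000, 0.866025]] × [7, 1]ᵀ ≈ [6.5622, -2.6340]ᵀ
Result: (6.5622, -2.6340)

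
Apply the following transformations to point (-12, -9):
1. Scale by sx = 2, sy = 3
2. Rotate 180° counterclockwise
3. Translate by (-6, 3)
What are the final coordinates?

Step 1: Scale → (-24, -27)
Step 2: Rotate 180° → (24, 27)
Step 3: Translate → (18, 30)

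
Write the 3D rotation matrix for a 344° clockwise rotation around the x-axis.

Rotation matrix for clockwise 344° around x-axis:
A clockwise rotation by 344° is a counterclockwise rotation by -344°.
cos(-344°) = 0.9613, sin(-344°) = 0.2756
Result: [[1, 0, 0], [0, 0.9613, -0.2756], [0, 0.2756, 0.9613]]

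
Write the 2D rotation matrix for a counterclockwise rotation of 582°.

Rotation matrix formula: [[cos θ, -sin θ], [sin θ, cos θ]]
For θ = 582°:
cos(582°) = -0.7431
sin(582°) = -0.6691
Result: [[-0.7431, 0.6691], [-0.6691, -0.7431]]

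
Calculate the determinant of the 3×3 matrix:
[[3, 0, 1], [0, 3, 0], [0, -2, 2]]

Expansion along first row:
det = 3·det([[3,0],[-2,2]]) - 0·det([[0,0],[0,2]]) + 1·det([[0,3],[0,-2]])
    = 3·(3·2 - 0·-2) - 0·(0·2 - 0·0) + 1·(0·-2 - 3·0)
    = 3·6 - 0·0 + 1·0
    = 18 + 0 + 0 = 18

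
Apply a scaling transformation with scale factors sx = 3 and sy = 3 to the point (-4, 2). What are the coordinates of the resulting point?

Scaling matrix:
[[3, 0], [0, 3]]
Result: (-4 × 3, 2 × 3) = (-12, 6)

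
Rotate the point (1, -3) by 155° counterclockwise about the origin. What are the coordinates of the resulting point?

Rotation matrix for 155°: [[cos 155°, -sin 155°], [sin 155°, cos 155°]] ≈ [[-0.906308, -0.422618], [0.422618, -0.906308]]
[[-0.906308, -0.422618], [0.422618, -0.906308]] × [1, -3]ᵀ ≈ [0.3615, 3.1415]ᵀ
Result: (0.3615, 3.1415)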